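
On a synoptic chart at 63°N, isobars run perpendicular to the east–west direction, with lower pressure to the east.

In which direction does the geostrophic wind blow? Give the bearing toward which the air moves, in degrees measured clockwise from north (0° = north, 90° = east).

The pressure-gradient force points toward the east (bearing 090°).
Geostrophic balance: in the Northern Hemisphere the Coriolis force deflects motion to the right, so the geostrophic wind blows 90° to the right of the pressure-gradient force (low pressure on the left).
Rotating 090° by 90° clockwise gives 180° — the wind blows toward the south.

180°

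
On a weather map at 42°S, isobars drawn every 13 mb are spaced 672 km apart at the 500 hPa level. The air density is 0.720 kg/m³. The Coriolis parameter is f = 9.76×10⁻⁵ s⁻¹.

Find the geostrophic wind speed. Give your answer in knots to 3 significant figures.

Pressure gradient: |∂P/∂n| = 1300 Pa / 672000 m = 1.93×10⁻³ Pa/m
Geostrophic balance (pressure-gradient force = Coriolis force):
V_g = (1/(fρ)) |∂P/∂n| = 1.93×10⁻³ / (9.76×10⁻⁵ × 0.720) = 27.5 m/s
Converting: 27.5 m/s × 1.944 = 53.5 knots

53.5 knots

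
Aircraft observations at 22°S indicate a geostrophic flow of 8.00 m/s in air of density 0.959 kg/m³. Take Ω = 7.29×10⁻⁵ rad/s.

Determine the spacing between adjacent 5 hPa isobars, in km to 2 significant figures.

1200 km

Coriolis parameter at 22°S:
f = 2Ω sin φ = 2 × 7.29×10⁻⁵ × sin 22° = 5.46×10⁻⁵ s⁻¹
Geostrophic balance rearranged: |∂P/∂n| = f ρ V_g
|∂P/∂n| = 5.46×10⁻⁵ × 0.959 × 8.00 = 4.19×10⁻⁴ Pa/m
Isobar spacing: Δn = ΔP/|∂P/∂n| = 500 Pa / 4.19×10⁻⁴ Pa/m = 1193242 m ≈ 1200 km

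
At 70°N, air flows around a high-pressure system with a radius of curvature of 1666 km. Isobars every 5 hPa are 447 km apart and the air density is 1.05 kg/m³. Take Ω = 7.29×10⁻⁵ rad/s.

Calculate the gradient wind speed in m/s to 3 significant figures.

Coriolis parameter at 70°N:
f = 2Ω sin φ = 2 × 7.29×10⁻⁵ × sin 70° = 1.37×10⁻⁴ s⁻¹
Pressure gradient: |∂P/∂n| = 500 Pa / 447000 m = 1.12×10⁻³ Pa/m
Geostrophic speed: V_g = |∂P/∂n|/(fρ) = 1.12×10⁻³/(1.37×10⁻⁴ × 1.05) = 7.78 m/s
Around a high, pressure-gradient force acts outward with centrifugal, so Coriolis balances both:
fV = (1/ρ)|∂P/∂n| + V²/R  →  V² − fR·V + fR·V_g = 0
With fR = 1.37×10⁻⁴ × 1666×10³ m = 228 m/s:
V = [fR − √((fR)² − 4 fR V_g)]/2 = [228 − √(228² − 4×228×7.78)]/2 = 8.06 m/s
Supergeostrophic (V > V_g = 7.78 m/s), as expected around a high.

8.06 m/s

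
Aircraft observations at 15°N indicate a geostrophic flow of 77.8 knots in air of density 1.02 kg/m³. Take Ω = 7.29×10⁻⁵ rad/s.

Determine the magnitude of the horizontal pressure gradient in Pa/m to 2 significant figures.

Coriolis parameter at 15°N:
f = 2Ω sin φ = 2 × 7.29×10⁻⁵ × sin 15° = 3.77×10⁻⁵ s⁻¹
Wind speed in SI: 77.8 knots = 40.0 m/s
Geostrophic balance rearranged: |∂P/∂n| = f ρ V_g
|∂P/∂n| = 3.77×10⁻⁵ × 1.02 × 40.0 = 1.54×10⁻³ Pa/m

1.5×10⁻³ Pa/m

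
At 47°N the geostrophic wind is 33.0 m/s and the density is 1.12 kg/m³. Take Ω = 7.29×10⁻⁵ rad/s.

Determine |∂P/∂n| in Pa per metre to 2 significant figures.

3.9×10⁻³ Pa/m

Coriolis parameter at 47°N:
f = 2Ω sin φ = 2 × 7.29×10⁻⁵ × sin 47° = 1.07×10⁻⁴ s⁻¹
Geostrophic balance rearranged: |∂P/∂n| = f ρ V_g
|∂P/∂n| = 1.07×10⁻⁴ × 1.12 × 33.0 = 3.94×10⁻³ Pa/m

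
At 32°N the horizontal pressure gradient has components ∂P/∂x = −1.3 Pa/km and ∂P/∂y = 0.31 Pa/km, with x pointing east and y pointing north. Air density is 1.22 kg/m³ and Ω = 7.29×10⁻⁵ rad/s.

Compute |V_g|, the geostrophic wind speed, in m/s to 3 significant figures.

Coriolis parameter at 32°N:
f = 2Ω sin φ = 2 × 7.29×10⁻⁵ × sin 32° = 7.73×10⁻⁵ s⁻¹
Component geostrophic relations (x east, y north):
u_g = −(1/(fρ)) ∂P/∂y,  v_g = (1/(fρ)) ∂P/∂x
u_g = −(0.31×10⁻³)/(7.73×10⁻⁵ × 1.22) = −3.29 m/s;  v_g = (−1.3×10⁻³)/(7.73×10⁻⁵ × 1.22) = −13.8 m/s
|V_g| = √(u_g² + v_g²) = 14.2 m/s

14.2 m/s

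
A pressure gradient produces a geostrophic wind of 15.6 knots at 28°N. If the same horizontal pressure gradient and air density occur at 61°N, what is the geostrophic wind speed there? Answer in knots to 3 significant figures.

With the same pressure gradient and density, V_g ∝ 1/f ∝ 1/sin φ.
V₂ = V₁ · sin φ₁ / sin φ₂ = 15.6 × sin 28° / sin 61°
V₂ = 15.6 × 0.4695/0.8746 = 8.37 knots

8.37 knots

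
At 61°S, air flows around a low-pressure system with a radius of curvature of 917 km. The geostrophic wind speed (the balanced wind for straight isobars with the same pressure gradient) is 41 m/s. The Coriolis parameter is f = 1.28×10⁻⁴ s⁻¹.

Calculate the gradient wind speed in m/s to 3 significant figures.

32.2 m/s

Around a low, centrifugal force acts outward with Coriolis, so pressure-gradient force balances both:
(1/ρ)|∂P/∂n| = fV + V²/R  →  V² + fR·V − fR·V_g = 0
With fR = 1.28×10⁻⁴ × 917×10³ m = 117 m/s:
V = [−fR + √((fR)² + 4 fR V_g)]/2 = [−117 + √(117² + 4×117×41)]/2 = 32.2 m/s
Subgeostrophic (V < V_g = 41 m/s), as expected around a low.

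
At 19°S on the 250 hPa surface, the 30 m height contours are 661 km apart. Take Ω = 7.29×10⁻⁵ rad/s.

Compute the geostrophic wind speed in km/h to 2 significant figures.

Coriolis parameter at 19°S:
f = 2Ω sin φ = 2 × 7.29×10⁻⁵ × sin 19° = 4.75×10⁻⁵ s⁻¹
Height gradient: |∂Z/∂n| = 30 m / 661000 m = 4.54×10⁻⁵
On a pressure surface, geostrophic balance gives V_g = (g/f)|∂Z/∂n|:
V_g = 9.81 × 4.54×10⁻⁵ / 4.75×10⁻⁵ = 9.38 m/s
Converting: 9.38 m/s × 3.6 = 34 km/h

34 km/h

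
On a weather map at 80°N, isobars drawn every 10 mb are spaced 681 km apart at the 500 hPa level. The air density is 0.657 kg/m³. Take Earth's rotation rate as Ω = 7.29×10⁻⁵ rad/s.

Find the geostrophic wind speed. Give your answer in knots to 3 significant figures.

Coriolis parameter at 80°N:
f = 2Ω sin φ = 2 × 7.29×10⁻⁵ × sin 80° = 1.44×10⁻⁴ s⁻¹
Pressure gradient: |∂P/∂n| = 1000 Pa / 681000 m = 1.47×10⁻³ Pa/m
Geostrophic balance (pressure-gradient force = Coriolis force):
V_g = (1/(fρ)) |∂P/∂n| = 1.47×10⁻³ / (1.44×10⁻⁴ × 0.657) = 15.6 m/s
Converting: 15.6 m/s × 1.944 = 30.3 knots

30.3 knots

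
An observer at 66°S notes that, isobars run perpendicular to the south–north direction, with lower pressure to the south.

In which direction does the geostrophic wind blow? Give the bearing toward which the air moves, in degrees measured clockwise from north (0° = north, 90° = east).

090°

The pressure-gradient force points toward the south (bearing 180°).
Geostrophic balance: in the Southern Hemisphere the Coriolis force deflects motion to the left, so the geostrophic wind blows 90° to the left of the pressure-gradient force (low pressure on the right).
Rotating 180° by 90° counterclockwise gives 090° — the wind blows toward the east.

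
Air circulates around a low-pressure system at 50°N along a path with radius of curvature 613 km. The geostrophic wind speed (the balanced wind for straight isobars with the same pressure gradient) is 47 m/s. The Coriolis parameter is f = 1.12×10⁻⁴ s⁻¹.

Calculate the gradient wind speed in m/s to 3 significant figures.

Around a low, centrifugal force acts outward with Coriolis, so pressure-gradient force balances both:
(1/ρ)|∂P/∂n| = fV + V²/R  →  V² + fR·V − fR·V_g = 0
With fR = 1.12×10⁻⁴ × 613×10³ m = 68.7 m/s:
V = [−fR + √((fR)² + 4 fR V_g)]/2 = [−68.7 + √(68.7² + 4×68.7×47)]/2 = 32 m/s
Subgeostrophic (V < V_g = 47 m/s), as expected around a low.

32.0 m/s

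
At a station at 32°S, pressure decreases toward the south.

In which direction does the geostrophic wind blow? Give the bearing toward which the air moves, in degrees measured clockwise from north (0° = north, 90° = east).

090°

The pressure-gradient force points toward the south (bearing 180°).
Geostrophic balance: in the Southern Hemisphere the Coriolis force deflects motion to the left, so the geostrophic wind blows 90° to the left of the pressure-gradient force (low pressure on the right).
Rotating 180° by 90° counterclockwise gives 090° — the wind blows toward the east.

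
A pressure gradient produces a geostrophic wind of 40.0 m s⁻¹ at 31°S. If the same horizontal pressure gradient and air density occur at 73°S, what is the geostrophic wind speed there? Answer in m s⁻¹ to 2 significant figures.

22 m s⁻¹

With the same pressure gradient and density, V_g ∝ 1/f ∝ 1/sin φ.
V₂ = V₁ · sin φ₁ / sin φ₂ = 40.0 × sin 31° / sin 73°
V₂ = 40.0 × 0.5150/0.9563 = 22 m s⁻¹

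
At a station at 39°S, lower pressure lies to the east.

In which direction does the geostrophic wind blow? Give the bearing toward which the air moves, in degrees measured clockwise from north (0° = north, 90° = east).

The pressure-gradient force points toward the east (bearing 090°).
Geostrophic balance: in the Southern Hemisphere the Coriolis force deflects motion to the left, so the geostrophic wind blows 90° to the left of the pressure-gradient force (low pressure on the right).
Rotating 090° by 90° counterclockwise gives 000° — the wind blows toward the north.

000°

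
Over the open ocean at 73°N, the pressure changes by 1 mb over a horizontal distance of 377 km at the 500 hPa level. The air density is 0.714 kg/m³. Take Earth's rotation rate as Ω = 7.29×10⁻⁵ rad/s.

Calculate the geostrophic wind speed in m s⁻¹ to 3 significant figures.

2.66 m s⁻¹

Coriolis parameter at 73°N:
f = 2Ω sin φ = 2 × 7.29×10⁻⁵ × sin 73° = 1.39×10⁻⁴ s⁻¹
Pressure gradient: |∂P/∂n| = 100 Pa / 377000 m = 2.65×10⁻⁴ Pa/m
Geostrophic balance (pressure-gradient force = Coriolis force):
V_g = (1/(fρ)) |∂P/∂n| = 2.65×10⁻⁴ / (1.39×10⁻⁴ × 0.714) = 2.66 m/s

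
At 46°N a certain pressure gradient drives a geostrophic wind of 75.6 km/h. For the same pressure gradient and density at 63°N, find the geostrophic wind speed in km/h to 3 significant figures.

With the same pressure gradient and density, V_g ∝ 1/f ∝ 1/sin φ.
V₂ = V₁ · sin φ₁ / sin φ₂ = 75.6 × sin 46° / sin 63°
V₂ = 75.6 × 0.7193/0.8910 = 61.0 km/h

61.0 km/h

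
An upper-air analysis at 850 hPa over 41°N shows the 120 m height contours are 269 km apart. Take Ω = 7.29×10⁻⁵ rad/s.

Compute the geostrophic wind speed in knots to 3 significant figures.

Coriolis parameter at 41°N:
f = 2Ω sin φ = 2 × 7.29×10⁻⁵ × sin 41° = 9.57×10⁻⁵ s⁻¹
Height gradient: |∂Z/∂n| = 120 m / 269000 m = 4.46×10⁻⁴
On a pressure surface, geostrophic balance gives V_g = (g/f)|∂Z/∂n|:
V_g = 9.81 × 4.46×10⁻⁴ / 9.57×10⁻⁵ = 45.8 m/s
Converting: 45.8 m/s × 1.944 = 88.9 knots

88.9 knots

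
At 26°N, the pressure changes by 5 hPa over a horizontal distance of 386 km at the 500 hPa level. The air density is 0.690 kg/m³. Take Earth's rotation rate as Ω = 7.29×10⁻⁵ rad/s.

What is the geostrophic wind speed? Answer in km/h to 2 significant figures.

110 km/h

Coriolis parameter at 26°N:
f = 2Ω sin φ = 2 × 7.29×10⁻⁵ × sin 26° = 6.39×10⁻⁵ s⁻¹
Pressure gradient: |∂P/∂n| = 500 Pa / 386000 m = 1.30×10⁻³ Pa/m
Geostrophic balance (pressure-gradient force = Coriolis force):
V_g = (1/(fρ)) |∂P/∂n| = 1.30×10⁻³ / (6.39×10⁻⁵ × 0.690) = 29.4 m/s
Converting: 29.4 m/s × 3.6 = 110 km/h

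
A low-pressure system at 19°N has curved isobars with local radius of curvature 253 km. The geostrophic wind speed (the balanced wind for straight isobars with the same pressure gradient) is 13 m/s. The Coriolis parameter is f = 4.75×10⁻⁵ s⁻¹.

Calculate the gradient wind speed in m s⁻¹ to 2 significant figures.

7.9 m s⁻¹

Around a low, centrifugal force acts outward with Coriolis, so pressure-gradient force balances both:
(1/ρ)|∂P/∂n| = fV + V²/R  →  V² + fR·V − fR·V_g = 0
With fR = 4.75×10⁻⁵ × 253×10³ m = 12.0 m/s:
V = [−fR + √((fR)² + 4 fR V_g)]/2 = [−12.0 + √(12.0² + 4×12.0×13)]/2 = 7.86 m/s
Subgeostrophic (V < V_g = 13 m/s), as expected around a low.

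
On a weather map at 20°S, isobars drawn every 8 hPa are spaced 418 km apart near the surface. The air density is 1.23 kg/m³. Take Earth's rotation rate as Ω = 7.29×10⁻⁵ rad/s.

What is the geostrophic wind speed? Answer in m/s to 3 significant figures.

31.2 m/s

Coriolis parameter at 20°S:
f = 2Ω sin φ = 2 × 7.29×10⁻⁵ × sin 20° = 4.99×10⁻⁵ s⁻¹
Pressure gradient: |∂P/∂n| = 800 Pa / 418000 m = 1.91×10⁻³ Pa/m
Geostrophic balance (pressure-gradient force = Coriolis force):
V_g = (1/(fρ)) |∂P/∂n| = 1.91×10⁻³ / (4.99×10⁻⁵ × 1.23) = 31.2 m/s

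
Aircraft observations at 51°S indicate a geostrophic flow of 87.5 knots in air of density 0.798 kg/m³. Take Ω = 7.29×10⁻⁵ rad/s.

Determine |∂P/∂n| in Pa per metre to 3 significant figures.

Coriolis parameter at 51°S:
f = 2Ω sin φ = 2 × 7.29×10⁻⁵ × sin 51° = 1.13×10⁻⁴ s⁻¹
Wind speed in SI: 87.5 knots = 45.0 m/s
Geostrophic balance rearranged: |∂P/∂n| = f ρ V_g
|∂P/∂n| = 1.13×10⁻⁴ × 0.798 × 45.0 = 4.07×10⁻³ Pa/m

4.07×10⁻³ Pa/m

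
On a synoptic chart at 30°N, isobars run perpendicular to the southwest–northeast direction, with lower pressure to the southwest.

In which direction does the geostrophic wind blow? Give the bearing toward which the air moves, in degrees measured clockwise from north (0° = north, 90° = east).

The pressure-gradient force points toward the southwest (bearing 225°).
Geostrophic balance: in the Northern Hemisphere the Coriolis force deflects motion to the right, so the geostrophic wind blows 90° to the right of the pressure-gradient force (low pressure on the left).
Rotating 225° by 90° clockwise gives 315° — the wind blows toward the northwest.

315°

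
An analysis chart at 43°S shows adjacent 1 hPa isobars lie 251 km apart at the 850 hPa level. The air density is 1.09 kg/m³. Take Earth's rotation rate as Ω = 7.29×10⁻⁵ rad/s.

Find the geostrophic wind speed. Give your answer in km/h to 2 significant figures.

Coriolis parameter at 43°S:
f = 2Ω sin φ = 2 × 7.29×10⁻⁵ × sin 43° = 9.94×10⁻⁵ s⁻¹
Pressure gradient: |∂P/∂n| = 100 Pa / 251000 m = 3.98×10⁻⁴ Pa/m
Geostrophic balance (pressure-gradient force = Coriolis force):
V_g = (1/(fρ)) |∂P/∂n| = 3.98×10⁻⁴ / (9.94×10⁻⁵ × 1.09) = 3.68 m/s
Converting: 3.68 m/s × 3.6 = 13 km/h

13 km/h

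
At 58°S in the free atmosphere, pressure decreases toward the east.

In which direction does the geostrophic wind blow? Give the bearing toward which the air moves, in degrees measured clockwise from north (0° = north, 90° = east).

000°

The pressure-gradient force points toward the east (bearing 090°).
Geostrophic balance: in the Southern Hemisphere the Coriolis force deflects motion to the left, so the geostrophic wind blows 90° to the left of the pressure-gradient force (low pressure on the right).
Rotating 090° by 90° counterclockwise gives 000° — the wind blows toward the north.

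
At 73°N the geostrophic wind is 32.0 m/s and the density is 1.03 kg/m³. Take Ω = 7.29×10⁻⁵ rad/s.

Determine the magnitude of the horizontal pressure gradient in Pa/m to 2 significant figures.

4.6×10⁻³ Pa/m

Coriolis parameter at 73°N:
f = 2Ω sin φ = 2 × 7.29×10⁻⁵ × sin 73° = 1.39×10⁻⁴ s⁻¹
Geostrophic balance rearranged: |∂P/∂n| = f ρ V_g
|∂P/∂n| = 1.39×10⁻⁴ × 1.03 × 32.0 = 4.60×10⁻³ Pa/m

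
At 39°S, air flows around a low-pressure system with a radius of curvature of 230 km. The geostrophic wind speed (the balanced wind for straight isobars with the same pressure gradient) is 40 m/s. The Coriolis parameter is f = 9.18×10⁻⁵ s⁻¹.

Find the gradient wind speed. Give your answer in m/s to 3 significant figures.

20.4 m/s

Around a low, centrifugal force acts outward with Coriolis, so pressure-gradient force balances both:
(1/ρ)|∂P/∂n| = fV + V²/R  →  V² + fR·V − fR·V_g = 0
With fR = 9.18×10⁻⁵ × 230×10³ m = 21.1 m/s:
V = [−fR + √((fR)² + 4 fR V_g)]/2 = [−21.1 + √(21.1² + 4×21.1×40)]/2 = 20.4 m/s
Subgeostrophic (V < V_g = 40 m/s), as expected around a low.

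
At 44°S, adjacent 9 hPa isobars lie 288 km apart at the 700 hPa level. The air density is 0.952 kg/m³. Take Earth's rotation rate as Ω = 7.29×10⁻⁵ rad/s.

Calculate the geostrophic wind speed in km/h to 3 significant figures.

117 km/h

Coriolis parameter at 44°S:
f = 2Ω sin φ = 2 × 7.29×10⁻⁵ × sin 44° = 1.01×10⁻⁴ s⁻¹
Pressure gradient: |∂P/∂n| = 900 Pa / 288000 m = 3.12×10⁻³ Pa/m
Geostrophic balance (pressure-gradient force = Coriolis force):
V_g = (1/(fρ)) |∂P/∂n| = 3.12×10⁻³ / (1.01×10⁻⁴ × 0.952) = 32.4 m/s
Converting: 32.4 m/s × 3.6 = 117 km/h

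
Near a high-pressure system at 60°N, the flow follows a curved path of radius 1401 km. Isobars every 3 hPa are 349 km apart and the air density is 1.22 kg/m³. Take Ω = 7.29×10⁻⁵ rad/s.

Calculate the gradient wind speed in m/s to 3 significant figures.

Coriolis parameter at 60°N:
f = 2Ω sin φ = 2 × 7.29×10⁻⁵ × sin 60° = 1.26×10⁻⁴ s⁻¹
Pressure gradient: |∂P/∂n| = 300 Pa / 349000 m = 8.60×10⁻⁴ Pa/m
Geostrophic speed: V_g = |∂P/∂n|/(fρ) = 8.60×10⁻⁴/(1.26×10⁻⁴ × 1.22) = 5.58 m/s
Around a high, pressure-gradient force acts outward with centrifugal, so Coriolis balances both:
fV = (1/ρ)|∂P/∂n| + V²/R  →  V² − fR·V + fR·V_g = 0
With fR = 1.26×10⁻⁴ × 1401×10³ m = 177 m/s:
V = [fR − √((fR)² − 4 fR V_g)]/2 = [177 − √(177² − 4×177×5.58)]/2 = 5.77 m/s
Supergeostrophic (V > V_g = 5.58 m/s), as expected around a high.

5.77 m/s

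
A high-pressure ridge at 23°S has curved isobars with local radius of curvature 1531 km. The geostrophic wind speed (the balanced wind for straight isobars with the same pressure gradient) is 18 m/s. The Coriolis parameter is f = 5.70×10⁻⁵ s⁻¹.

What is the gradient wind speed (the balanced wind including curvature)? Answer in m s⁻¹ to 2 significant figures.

Around a high, pressure-gradient force acts outward with centrifugal, so Coriolis balances both:
fV = (1/ρ)|∂P/∂n| + V²/R  →  V² − fR·V + fR·V_g = 0
With fR = 5.70×10⁻⁵ × 1531×10³ m = 87.3 m/s:
V = [fR − √((fR)² − 4 fR V_g)]/2 = [87.3 − √(87.3² − 4×87.3×18)]/2 = 25.4 m/s
Supergeostrophic (V > V_g = 18 m/s), as expected around a high.

25 m s⁻¹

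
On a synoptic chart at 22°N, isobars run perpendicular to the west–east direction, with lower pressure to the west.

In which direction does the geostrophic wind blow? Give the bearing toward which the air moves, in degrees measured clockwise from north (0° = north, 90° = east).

The pressure-gradient force points toward the west (bearing 270°).
Geostrophic balance: in the Northern Hemisphere the Coriolis force deflects motion to the right, so the geostrophic wind blows 90° to the right of the pressure-gradient force (low pressure on the left).
Rotating 270° by 90° clockwise gives 000° — the wind blows toward the north.

000°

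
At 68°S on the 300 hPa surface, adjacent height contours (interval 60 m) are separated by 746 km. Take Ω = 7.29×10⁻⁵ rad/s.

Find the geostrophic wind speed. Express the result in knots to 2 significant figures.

11 knots

Coriolis parameter at 68°S:
f = 2Ω sin φ = 2 × 7.29×10⁻⁵ × sin 68° = 1.35×10⁻⁴ s⁻¹
Height gradient: |∂Z/∂n| = 60 m / 746000 m = 8.04×10⁻⁵
On a pressure surface, geostrophic balance gives V_g = (g/f)|∂Z/∂n|:
V_g = 9.81 × 8.04×10⁻⁵ / 1.35×10⁻⁴ = 5.84 m/s
Converting: 5.84 m/s × 1.944 = 11 knots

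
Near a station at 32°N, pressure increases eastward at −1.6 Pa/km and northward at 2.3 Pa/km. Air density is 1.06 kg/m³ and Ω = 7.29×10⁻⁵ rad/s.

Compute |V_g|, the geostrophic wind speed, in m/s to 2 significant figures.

34 m/s

Coriolis parameter at 32°N:
f = 2Ω sin φ = 2 × 7.29×10⁻⁵ × sin 32° = 7.73×10⁻⁵ s⁻¹
Component geostrophic relations (x east, y north):
u_g = −(1/(fρ)) ∂P/∂y,  v_g = (1/(fρ)) ∂P/∂x
u_g = −(2.3×10⁻³)/(7.73×10⁻⁵ × 1.06) = −28.1 m/s;  v_g = (−1.6×10⁻³)/(7.73×10⁻⁵ × 1.06) = −19.5 m/s
|V_g| = √(u_g² + v_g²) = 34.2 m/s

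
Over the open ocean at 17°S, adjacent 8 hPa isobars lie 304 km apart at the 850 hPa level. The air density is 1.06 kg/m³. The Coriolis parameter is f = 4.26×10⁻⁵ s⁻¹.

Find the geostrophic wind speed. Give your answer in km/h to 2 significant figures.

Pressure gradient: |∂P/∂n| = 800 Pa / 304000 m = 2.63×10⁻³ Pa/m
Geostrophic balance (pressure-gradient force = Coriolis force):
V_g = (1/(fρ)) |∂P/∂n| = 2.63×10⁻³ / (4.26×10⁻⁵ × 1.06) = 58.3 m/s
Converting: 58.3 m/s × 3.6 = 210 km/h

210 km/h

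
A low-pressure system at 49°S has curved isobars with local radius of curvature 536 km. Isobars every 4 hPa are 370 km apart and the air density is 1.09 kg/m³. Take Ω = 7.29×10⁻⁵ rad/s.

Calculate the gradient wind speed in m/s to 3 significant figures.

Coriolis parameter at 49°S:
f = 2Ω sin φ = 2 × 7.29×10⁻⁵ × sin 49° = 1.10×10⁻⁴ s⁻¹
Pressure gradient: |∂P/∂n| = 400 Pa / 370000 m = 1.08×10⁻³ Pa/m
Geostrophic speed: V_g = |∂P/∂n|/(fρ) = 1.08×10⁻³/(1.10×10⁻⁴ × 1.09) = 9.01 m/s
Around a low, centrifugal force acts outward with Coriolis, so pressure-gradient force balances both:
(1/ρ)|∂P/∂n| = fV + V²/R  →  V² + fR·V − fR·V_g = 0
With fR = 1.10×10⁻⁴ × 536×10³ m = 59.0 m/s:
V = [−fR + √((fR)² + 4 fR V_g)]/2 = [−59.0 + √(59.0² + 4×59.0×9.01)]/2 = 7.94 m/s
Subgeostrophic (V < V_g = 9.01 m/s), as expected around a low.

7.94 m/s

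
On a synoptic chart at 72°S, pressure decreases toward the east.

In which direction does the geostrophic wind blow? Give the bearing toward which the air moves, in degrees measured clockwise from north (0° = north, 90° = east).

000°

The pressure-gradient force points toward the east (bearing 090°).
Geostrophic balance: in the Southern Hemisphere the Coriolis force deflects motion to the left, so the geostrophic wind blows 90° to the left of the pressure-gradient force (low pressure on the right).
Rotating 090° by 90° counterclockwise gives 000° — the wind blows toward the north.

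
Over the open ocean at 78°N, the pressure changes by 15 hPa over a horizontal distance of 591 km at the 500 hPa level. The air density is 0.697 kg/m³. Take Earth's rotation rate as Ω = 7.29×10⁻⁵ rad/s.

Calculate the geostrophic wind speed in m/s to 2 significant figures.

Coriolis parameter at 78°N:
f = 2Ω sin φ = 2 × 7.29×10⁻⁵ × sin 78° = 1.43×10⁻⁴ s⁻¹
Pressure gradient: |∂P/∂n| = 1500 Pa / 591000 m = 2.54×10⁻³ Pa/m
Geostrophic balance (pressure-gradient force = Coriolis force):
V_g = (1/(fρ)) |∂P/∂n| = 2.54×10⁻³ / (1.43×10⁻⁴ × 0.697) = 25.5 m/s

26 m/s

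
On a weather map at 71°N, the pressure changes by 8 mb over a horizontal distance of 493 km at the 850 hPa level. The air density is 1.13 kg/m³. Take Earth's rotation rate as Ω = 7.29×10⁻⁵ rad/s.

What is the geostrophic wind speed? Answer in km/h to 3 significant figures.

Coriolis parameter at 71°N:
f = 2Ω sin φ = 2 × 7.29×10⁻⁵ × sin 71° = 1.38×10⁻⁴ s⁻¹
Pressure gradient: |∂P/∂n| = 800 Pa / 493000 m = 1.62×10⁻³ Pa/m
Geostrophic balance (pressure-gradient force = Coriolis force):
V_g = (1/(fρ)) |∂P/∂n| = 1.62×10⁻³ / (1.38×10⁻⁴ × 1.13) = 10.4 m/s
Converting: 10.4 m/s × 3.6 = 37.5 km/h

37.5 km/h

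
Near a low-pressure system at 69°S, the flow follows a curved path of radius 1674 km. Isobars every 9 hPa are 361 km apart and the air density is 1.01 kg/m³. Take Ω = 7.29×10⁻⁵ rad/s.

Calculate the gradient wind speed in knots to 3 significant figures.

Coriolis parameter at 69°S:
f = 2Ω sin φ = 2 × 7.29×10⁻⁵ × sin 69° = 1.36×10⁻⁴ s⁻¹
Pressure gradient: |∂P/∂n| = 900 Pa / 361000 m = 2.49×10⁻³ Pa/m
Geostrophic speed: V_g = |∂P/∂n|/(fρ) = 2.49×10⁻³/(1.36×10⁻⁴ × 1.01) = 18.1 m/s
Around a low, centrifugal force acts outward with Coriolis, so pressure-gradient force balances both:
(1/ρ)|∂P/∂n| = fV + V²/R  →  V² + fR·V − fR·V_g = 0
With fR = 1.36×10⁻⁴ × 1674×10³ m = 228 m/s:
V = [−fR + √((fR)² + 4 fR V_g)]/2 = [−228 + √(228² + 4×228×18.1)]/2 = 16.9 m/s
Subgeostrophic (V < V_g = 18.1 m/s), as expected around a low.
Converting: 16.9 m/s × 1.944 = 32.8 knots

32.8 knots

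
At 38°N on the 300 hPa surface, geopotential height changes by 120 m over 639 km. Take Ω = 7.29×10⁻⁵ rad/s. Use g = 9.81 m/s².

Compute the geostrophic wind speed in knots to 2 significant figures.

40 knots

Coriolis parameter at 38°N:
f = 2Ω sin φ = 2 × 7.29×10⁻⁵ × sin 38° = 8.98×10⁻⁵ s⁻¹
Height gradient: |∂Z/∂n| = 120 m / 639000 m = 1.88×10⁻⁴
On a pressure surface, geostrophic balance gives V_g = (g/f)|∂Z/∂n|:
V_g = 9.81 × 1.88×10⁻⁴ / 8.98×10⁻⁵ = 20.5 m/s
Converting: 20.5 m/s × 1.944 = 40 knots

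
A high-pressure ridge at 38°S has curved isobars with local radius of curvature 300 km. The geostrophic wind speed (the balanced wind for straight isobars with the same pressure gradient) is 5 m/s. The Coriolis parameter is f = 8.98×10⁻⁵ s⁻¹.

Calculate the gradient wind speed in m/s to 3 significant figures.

6.63 m/s

Around a high, pressure-gradient force acts outward with centrifugal, so Coriolis balances both:
fV = (1/ρ)|∂P/∂n| + V²/R  →  V² − fR·V + fR·V_g = 0
With fR = 8.98×10⁻⁵ × 300×10³ m = 26.9 m/s:
V = [fR − √((fR)² − 4 fR V_g)]/2 = [26.9 − √(26.9² − 4×26.9×5)]/2 = 6.63 m/s
Supergeostrophic (V > V_g = 5 m/s), as expected around a high.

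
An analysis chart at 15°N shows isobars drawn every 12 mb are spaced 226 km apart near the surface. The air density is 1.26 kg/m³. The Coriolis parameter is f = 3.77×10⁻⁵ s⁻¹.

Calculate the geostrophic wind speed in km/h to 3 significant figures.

Pressure gradient: |∂P/∂n| = 1200 Pa / 226000 m = 5.31×10⁻³ Pa/m
Geostrophic balance (pressure-gradient force = Coriolis force):
V_g = (1/(fρ)) |∂P/∂n| = 5.31×10⁻³ / (3.77×10⁻⁵ × 1.26) = 112 m/s
Converting: 112 m/s × 3.6 = 402 km/h

402 km/h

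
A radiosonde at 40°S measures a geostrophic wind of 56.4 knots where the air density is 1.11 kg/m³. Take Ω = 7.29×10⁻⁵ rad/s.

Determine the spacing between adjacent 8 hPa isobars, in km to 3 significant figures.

Coriolis parameter at 40°S:
f = 2Ω sin φ = 2 × 7.29×10⁻⁵ × sin 40° = 9.37×10⁻⁵ s⁻¹
Wind speed in SI: 56.4 knots = 29.0 m/s
Geostrophic balance rearranged: |∂P/∂n| = f ρ V_g
|∂P/∂n| = 9.37×10⁻⁵ × 1.11 × 29.0 = 3.02×10⁻³ Pa/m
Isobar spacing: Δn = ΔP/|∂P/∂n| = 800 Pa / 3.02×10⁻³ Pa/m = 265048 m ≈ 265 km

265 km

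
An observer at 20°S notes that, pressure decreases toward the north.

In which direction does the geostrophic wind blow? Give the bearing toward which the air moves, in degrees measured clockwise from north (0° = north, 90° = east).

270°

The pressure-gradient force points toward the north (bearing 000°).
Geostrophic balance: in the Southern Hemisphere the Coriolis force deflects motion to the left, so the geostrophic wind blows 90° to the left of the pressure-gradient force (low pressure on the right).
Rotating 000° by 90° counterclockwise gives 270° — the wind blows toward the west.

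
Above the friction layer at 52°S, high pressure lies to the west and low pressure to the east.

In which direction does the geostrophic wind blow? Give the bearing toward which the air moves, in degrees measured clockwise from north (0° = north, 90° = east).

000°

The pressure-gradient force points toward the east (bearing 090°).
Geostrophic balance: in the Southern Hemisphere the Coriolis force deflects motion to the left, so the geostrophic wind blows 90° to the left of the pressure-gradient force (low pressure on the right).
Rotating 090° by 90° counterclockwise gives 000° — the wind blows toward the north.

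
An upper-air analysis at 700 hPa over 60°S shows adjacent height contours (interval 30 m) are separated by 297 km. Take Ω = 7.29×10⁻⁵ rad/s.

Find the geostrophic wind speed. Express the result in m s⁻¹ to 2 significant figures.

7.8 m s⁻¹

Coriolis parameter at 60°S:
f = 2Ω sin φ = 2 × 7.29×10⁻⁵ × sin 60° = 1.26×10⁻⁴ s⁻¹
Height gradient: |∂Z/∂n| = 30 m / 297000 m = 1.01×10⁻⁴
On a pressure surface, geostrophic balance gives V_g = (g/f)|∂Z/∂n|:
V_g = 9.81 × 1.01×10⁻⁴ / 1.26×10⁻⁴ = 7.85 m/s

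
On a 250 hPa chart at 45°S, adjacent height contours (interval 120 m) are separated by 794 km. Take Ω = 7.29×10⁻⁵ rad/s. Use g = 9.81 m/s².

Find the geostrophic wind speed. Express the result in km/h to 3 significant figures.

51.8 km/h

Coriolis parameter at 45°S:
f = 2Ω sin φ = 2 × 7.29×10⁻⁵ × sin 45° = 1.03×10⁻⁴ s⁻¹
Height gradient: |∂Z/∂n| = 120 m / 794000 m = 1.51×10⁻⁴
On a pressure surface, geostrophic balance gives V_g = (g/f)|∂Z/∂n|:
V_g = 9.81 × 1.51×10⁻⁴ / 1.03×10⁻⁴ = 14.4 m/s
Converting: 14.4 m/s × 3.6 = 51.8 km/h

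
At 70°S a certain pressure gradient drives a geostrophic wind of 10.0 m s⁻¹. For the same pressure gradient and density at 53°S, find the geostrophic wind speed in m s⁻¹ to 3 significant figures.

11.8 m s⁻¹

With the same pressure gradient and density, V_g ∝ 1/f ∝ 1/sin φ.
V₂ = V₁ · sin φ₁ / sin φ₂ = 10.0 × sin 70° / sin 53°
V₂ = 10.0 × 0.9397/0.7986 = 11.8 m s⁻¹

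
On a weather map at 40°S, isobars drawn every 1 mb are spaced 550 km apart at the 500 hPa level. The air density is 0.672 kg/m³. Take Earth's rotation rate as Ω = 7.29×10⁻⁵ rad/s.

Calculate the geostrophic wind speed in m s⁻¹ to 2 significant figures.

2.9 m s⁻¹

Coriolis parameter at 40°S:
f = 2Ω sin φ = 2 × 7.29×10⁻⁵ × sin 40° = 9.37×10⁻⁵ s⁻¹
Pressure gradient: |∂P/∂n| = 100 Pa / 550000 m = 1.82×10⁻⁴ Pa/m
Geostrophic balance (pressure-gradient force = Coriolis force):
V_g = (1/(fρ)) |∂P/∂n| = 1.82×10⁻⁴ / (9.37×10⁻⁵ × 0.672) = 2.89 m/s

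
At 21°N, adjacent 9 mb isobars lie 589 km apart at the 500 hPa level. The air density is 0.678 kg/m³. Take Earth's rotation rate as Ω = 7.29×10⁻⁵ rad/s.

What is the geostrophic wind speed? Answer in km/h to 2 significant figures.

160 km/h

Coriolis parameter at 21°N:
f = 2Ω sin φ = 2 × 7.29×10⁻⁵ × sin 21° = 5.23×10⁻⁵ s⁻¹
Pressure gradient: |∂P/∂n| = 900 Pa / 589000 m = 1.53×10⁻³ Pa/m
Geostrophic balance (pressure-gradient force = Coriolis force):
V_g = (1/(fρ)) |∂P/∂n| = 1.53×10⁻³ / (5.23×10⁻⁵ × 0.678) = 43.1 m/s
Converting: 43.1 m/s × 3.6 = 160 km/h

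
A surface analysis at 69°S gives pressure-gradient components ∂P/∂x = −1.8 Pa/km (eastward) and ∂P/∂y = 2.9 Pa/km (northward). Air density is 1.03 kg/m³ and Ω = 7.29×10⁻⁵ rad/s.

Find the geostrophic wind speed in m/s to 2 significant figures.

24 m/s

Coriolis parameter at 69°S:
f = 2Ω sin φ = 2 × 7.29×10⁻⁵ × sin 69° = 1.36×10⁻⁴ s⁻¹
In the Southern Hemisphere f is negative: f = −1.36×10⁻⁴ s⁻¹.
Component geostrophic relations (x east, y north):
u_g = −(1/(fρ)) ∂P/∂y,  v_g = (1/(fρ)) ∂P/∂x
u_g = −(2.9×10⁻³)/(−1.36×10⁻⁴ × 1.03) = 20.7 m/s;  v_g = (−1.8×10⁻³)/(−1.36×10⁻⁴ × 1.03) = 12.8 m/s
|V_g| = √(u_g² + v_g²) = 24.3 m/s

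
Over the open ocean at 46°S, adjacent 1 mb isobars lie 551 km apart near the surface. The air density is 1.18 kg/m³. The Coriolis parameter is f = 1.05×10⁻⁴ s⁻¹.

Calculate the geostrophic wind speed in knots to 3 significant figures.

2.85 knots

Pressure gradient: |∂P/∂n| = 100 Pa / 551000 m = 1.81×10⁻⁴ Pa/m
Geostrophic balance (pressure-gradient force = Coriolis force):
V_g = (1/(fρ)) |∂P/∂n| = 1.81×10⁻⁴ / (1.05×10⁻⁴ × 1.18) = 1.46 m/s
Converting: 1.46 m/s × 1.944 = 2.85 knots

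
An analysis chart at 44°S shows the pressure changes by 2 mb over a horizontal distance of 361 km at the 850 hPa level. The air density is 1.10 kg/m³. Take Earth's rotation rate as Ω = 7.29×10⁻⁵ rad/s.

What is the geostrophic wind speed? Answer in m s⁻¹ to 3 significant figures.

Coriolis parameter at 44°S:
f = 2Ω sin φ = 2 × 7.29×10⁻⁵ × sin 44° = 1.01×10⁻⁴ s⁻¹
Pressure gradient: |∂P/∂n| = 200 Pa / 361000 m = 5.54×10⁻⁴ Pa/m
Geostrophic balance (pressure-gradient force = Coriolis force):
V_g = (1/(fρ)) |∂P/∂n| = 5.54×10⁻⁴ / (1.01×10⁻⁴ × 1.10) = 4.97 m/s

4.97 m s⁻¹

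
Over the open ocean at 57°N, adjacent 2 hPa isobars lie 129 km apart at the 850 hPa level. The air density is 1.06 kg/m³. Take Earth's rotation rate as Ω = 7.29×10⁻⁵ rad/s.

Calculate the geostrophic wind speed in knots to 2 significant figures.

23 knots

Coriolis parameter at 57°N:
f = 2Ω sin φ = 2 × 7.29×10⁻⁵ × sin 57° = 1.22×10⁻⁴ s⁻¹
Pressure gradient: |∂P/∂n| = 200 Pa / 129000 m = 1.55×10⁻³ Pa/m
Geostrophic balance (pressure-gradient force = Coriolis force):
V_g = (1/(fρ)) |∂P/∂n| = 1.55×10⁻³ / (1.22×10⁻⁴ × 1.06) = 12.0 m/s
Converting: 12.0 m/s × 1.944 = 23 knots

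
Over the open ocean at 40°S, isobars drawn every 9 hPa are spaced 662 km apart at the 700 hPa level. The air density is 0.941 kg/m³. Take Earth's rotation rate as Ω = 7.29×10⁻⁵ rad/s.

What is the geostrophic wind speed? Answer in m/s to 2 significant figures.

Coriolis parameter at 40°S:
f = 2Ω sin φ = 2 × 7.29×10⁻⁵ × sin 40° = 9.37×10⁻⁵ s⁻¹
Pressure gradient: |∂P/∂n| = 900 Pa / 662000 m = 1.36×10⁻³ Pa/m
Geostrophic balance (pressure-gradient force = Coriolis force):
V_g = (1/(fρ)) |∂P/∂n| = 1.36×10⁻³ / (9.37×10⁻⁵ × 0.941) = 15.4 m/s

15 m/s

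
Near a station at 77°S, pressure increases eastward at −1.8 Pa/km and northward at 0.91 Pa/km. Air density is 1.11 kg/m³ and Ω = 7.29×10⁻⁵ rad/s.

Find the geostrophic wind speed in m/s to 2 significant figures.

Coriolis parameter at 77°S:
f = 2Ω sin φ = 2 × 7.29×10⁻⁵ × sin 77° = 1.42×10⁻⁴ s⁻¹
In the Southern Hemisphere f is negative: f = −1.42×10⁻⁴ s⁻¹.
Component geostrophic relations (x east, y north):
u_g = −(1/(fρ)) ∂P/∂y,  v_g = (1/(fρ)) ∂P/∂x
u_g = −(0.91×10⁻³)/(−1.42×10⁻⁴ × 1.11) = 5.77 m/s;  v_g = (−1.8×10⁻³)/(−1.42×10⁻⁴ × 1.11) = 11.4 m/s
|V_g| = √(u_g² + v_g²) = 12.8 m/s

13 m/s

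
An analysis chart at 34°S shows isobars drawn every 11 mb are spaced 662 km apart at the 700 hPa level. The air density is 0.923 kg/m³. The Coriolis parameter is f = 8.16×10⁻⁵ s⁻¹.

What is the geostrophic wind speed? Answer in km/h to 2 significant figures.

79 km/h

Pressure gradient: |∂P/∂n| = 1100 Pa / 662000 m = 1.66×10⁻³ Pa/m
Geostrophic balance (pressure-gradient force = Coriolis force):
V_g = (1/(fρ)) |∂P/∂n| = 1.66×10⁻³ / (8.16×10⁻⁵ × 0.923) = 22.1 m/s
Converting: 22.1 m/s × 3.6 = 79 km/h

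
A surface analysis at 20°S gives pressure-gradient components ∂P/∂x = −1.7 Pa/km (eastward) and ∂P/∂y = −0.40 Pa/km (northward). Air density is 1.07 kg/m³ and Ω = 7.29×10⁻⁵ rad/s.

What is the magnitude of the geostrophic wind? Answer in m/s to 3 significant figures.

32.7 m/s

Coriolis parameter at 20°S:
f = 2Ω sin φ = 2 × 7.29×10⁻⁵ × sin 20° = 4.99×10⁻⁵ s⁻¹
In the Southern Hemisphere f is negative: f = −4.99×10⁻⁵ s⁻¹.
Component geostrophic relations (x east, y north):
u_g = −(1/(fρ)) ∂P/∂y,  v_g = (1/(fρ)) ∂P/∂x
u_g = −(−0.40×10⁻³)/(−4.99×10⁻⁵ × 1.07) = −7.50 m/s;  v_g = (−1.7×10⁻³)/(−4.99×10⁻⁵ × 1.07) = 31.9 m/s
|V_g| = √(u_g² + v_g²) = 32.7 m/s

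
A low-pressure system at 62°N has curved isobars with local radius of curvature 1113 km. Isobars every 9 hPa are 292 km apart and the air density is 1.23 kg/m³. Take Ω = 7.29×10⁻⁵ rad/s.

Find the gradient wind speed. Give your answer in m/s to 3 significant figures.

17.4 m/s

Coriolis parameter at 62°N:
f = 2Ω sin φ = 2 × 7.29×10⁻⁵ × sin 62° = 1.29×10⁻⁴ s⁻¹
Pressure gradient: |∂P/∂n| = 900 Pa / 292000 m = 3.08×10⁻³ Pa/m
Geostrophic speed: V_g = |∂P/∂n|/(fρ) = 3.08×10⁻³/(1.29×10⁻⁴ × 1.23) = 19.5 m/s
Around a low, centrifugal force acts outward with Coriolis, so pressure-gradient force balances both:
(1/ρ)|∂P/∂n| = fV + V²/R  →  V² + fR·V − fR·V_g = 0
With fR = 1.29×10⁻⁴ × 1113×10³ m = 143 m/s:
V = [−fR + √((fR)² + 4 fR V_g)]/2 = [−143 + √(143² + 4×143×19.5)]/2 = 17.4 m/s
Subgeostrophic (V < V_g = 19.5 m/s), as expected around a low.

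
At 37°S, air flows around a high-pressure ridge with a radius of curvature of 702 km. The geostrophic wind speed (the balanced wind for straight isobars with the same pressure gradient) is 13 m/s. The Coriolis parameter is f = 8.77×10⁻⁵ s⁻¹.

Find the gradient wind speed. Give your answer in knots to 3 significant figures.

Around a high, pressure-gradient force acts outward with centrifugal, so Coriolis balances both:
fV = (1/ρ)|∂P/∂n| + V²/R  →  V² − fR·V + fR·V_g = 0
With fR = 8.77×10⁻⁵ × 702×10³ m = 61.6 m/s:
V = [fR − √((fR)² − 4 fR V_g)]/2 = [61.6 − √(61.6² − 4×61.6×13)]/2 = 18.6 m/s
Supergeostrophic (V > V_g = 13 m/s), as expected around a high.
Converting: 18.6 m/s × 1.944 = 36.3 knots

36.3 knots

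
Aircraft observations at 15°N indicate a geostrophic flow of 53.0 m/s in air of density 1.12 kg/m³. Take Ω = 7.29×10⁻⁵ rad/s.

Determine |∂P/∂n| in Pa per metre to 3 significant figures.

2.24×10⁻³ Pa/m

Coriolis parameter at 15°N:
f = 2Ω sin φ = 2 × 7.29×10⁻⁵ × sin 15° = 3.77×10⁻⁵ s⁻¹
Geostrophic balance rearranged: |∂P/∂n| = f ρ V_g
|∂P/∂n| = 3.77×10⁻⁵ × 1.12 × 53.0 = 2.24×10⁻³ Pa/m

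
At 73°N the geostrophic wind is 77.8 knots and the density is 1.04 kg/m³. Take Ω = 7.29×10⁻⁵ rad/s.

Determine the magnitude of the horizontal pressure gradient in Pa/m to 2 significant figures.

Coriolis parameter at 73°N:
f = 2Ω sin φ = 2 × 7.29×10⁻⁵ × sin 73° = 1.39×10⁻⁴ s⁻¹
Wind speed in SI: 77.8 knots = 40.0 m/s
Geostrophic balance rearranged: |∂P/∂n| = f ρ V_g
|∂P/∂n| = 1.39×10⁻⁴ × 1.04 × 40.0 = 5.80×10⁻³ Pa/m

5.8×10⁻³ Pa/m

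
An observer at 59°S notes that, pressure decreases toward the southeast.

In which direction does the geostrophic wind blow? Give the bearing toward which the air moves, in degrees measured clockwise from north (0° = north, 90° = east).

045°

The pressure-gradient force points toward the southeast (bearing 135°).
Geostrophic balance: in the Southern Hemisphere the Coriolis force deflects motion to the left, so the geostrophic wind blows 90° to the left of the pressure-gradient force (low pressure on the right).
Rotating 135° by 90° counterclockwise gives 045° — the wind blows toward the northeast.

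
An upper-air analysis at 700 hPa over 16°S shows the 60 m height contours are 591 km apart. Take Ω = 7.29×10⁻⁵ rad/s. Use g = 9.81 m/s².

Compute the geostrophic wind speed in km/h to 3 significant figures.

Coriolis parameter at 16°S:
f = 2Ω sin φ = 2 × 7.29×10⁻⁵ × sin 16° = 4.02×10⁻⁵ s⁻¹
Height gradient: |∂Z/∂n| = 60 m / 591000 m = 1.02×10⁻⁴
On a pressure surface, geostrophic balance gives V_g = (g/f)|∂Z/∂n|:
V_g = 9.81 × 1.02×10⁻⁴ / 4.02×10⁻⁵ = 24.8 m/s
Converting: 24.8 m/s × 3.6 = 89.2 km/h

89.2 km/h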